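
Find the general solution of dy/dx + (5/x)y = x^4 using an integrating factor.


P(x) = 5/x ⇒ μ = x^5.
(x^5 y)' = x^5·x^4 = x^9.
Integrate: x^5 y = x^10/(10) + C.
Solve for y: y = (1/10)x^5 + C/x^5.


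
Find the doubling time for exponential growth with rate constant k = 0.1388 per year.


Exponential growth: P(t) = P₀ e^(0.1388t). Set P(t)/P₀ = 2: e^(0.1388t) = 2.
Solve: t = ln(2)/0.1388 ≈ 4.99 years.


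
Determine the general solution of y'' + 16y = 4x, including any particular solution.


Homogeneous: r² + 16 = 0 ⇒ r = ±4i, y_h = C₁cos(4x) + C₂sin(4x).
Polynomial forcing; try y_p = Ax + B. Then y_p'' + 16 y_p = 16(Ax + B) = 4x, so B = 0 and A = 1/4.
General solution: y = C₁cos(4x) + C₂sin(4x) + (1/4)x.


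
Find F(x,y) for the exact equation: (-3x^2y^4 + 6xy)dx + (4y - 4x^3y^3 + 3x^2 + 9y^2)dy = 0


Check exactness: ∂M/∂y = -12x^2y^3 + 6x and ∂N/∂x = -12x^2y^3 + 6x; equal, so the equation is exact.
Integrate M with respect to x (treating y as constant): ∫M dx = -x^3y^4 + 3x^2y + h(y).
Differentiate w.r.t. y and set equal to N: the x-dependent terms already match, leaving h'(y) = 4y + 9y^2. Integrate: h(y) = 2y^2 + 3y^3.
So F(x,y) = 2y^2 - x^3y^4 + 3x^2y + 3y^3.
General solution: 2y^2 - x^3y^4 + 3x^2y + 3y^3 = C.


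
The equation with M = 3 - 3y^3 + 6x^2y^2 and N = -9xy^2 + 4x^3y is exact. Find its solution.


Check exactness: ∂M/∂y = -9y^2 + 12x^2y and ∂N/∂x = -9y^2 + 12x^2y; equal, so the equation is exact.
Integrate M with respect to x (treating y as constant): ∫M dx = 3x - 3xy^3 + 2x^3y^2 + h(y).
Differentiate w.r.t. y and set equal to N: all terms match, so h'(y) = 0 and h is a constant absorbed into C.
General solution: 3x - 3xy^3 + 2x^3y^2 = C.


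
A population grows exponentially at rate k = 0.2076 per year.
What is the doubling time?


Exponential growth: P(t) = P₀ e^(0.2076t). Set P(t)/P₀ = 2: e^(0.2076t) = 2.
Solve: t = ln(2)/0.2076 ≈ 3.34 years.


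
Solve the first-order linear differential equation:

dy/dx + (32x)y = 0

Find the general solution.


P(x) = 32x ⇒ μ = e^(16x²).
Q(x) = 0 so μ y is constant: y = Ce^(-16x²).


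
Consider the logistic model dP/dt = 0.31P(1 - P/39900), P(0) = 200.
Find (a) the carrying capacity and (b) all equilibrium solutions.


Logistic ODE dP/dt = 0.31P(1 - P/39900) has equilibria where dP/dt = 0, i.e. P = 0 or P = 39900.
The coefficient (1 - P/K) = 0 when P = K, identifying K = 39900 as the carrying capacity.
(a) K = 39900; (b) equilibria P = 0 and P = 39900.


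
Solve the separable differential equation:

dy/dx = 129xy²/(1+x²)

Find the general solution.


Separate: dy/y² = 129x/(1+x²) dx.
Integrate LHS: ∫ dy/y² = -1/y.
Integrate RHS via u = 1+x²: (129/2)ln(1+x²) + C.
Result: -1/y = (129/2)ln(1+x²) + C.


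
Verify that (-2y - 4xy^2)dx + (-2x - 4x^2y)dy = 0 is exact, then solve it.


Check exactness: ∂M/∂y = -2 - 8xy and ∂N/∂x = -2 - 8xy; equal, so the equation is exact.
Integrate M with respect to x (treating y as constant): ∫M dx = -2xy - 2x^2y^2 + h(y).
Differentiate w.r.t. y and set equal to N: all terms match, so h'(y) = 0 and h is a constant absorbed into C.
General solution: -2xy - 2x^2y^2 = C.


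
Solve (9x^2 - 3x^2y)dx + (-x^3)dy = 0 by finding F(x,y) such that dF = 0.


Check exactness: ∂M/∂y = -3x^2 and ∂N/∂x = -3x^2; equal, so the equation is exact.
Integrate M with respect to x (treating y as constant): ∫M dx = 3x^3 - x^3y + h(y).
Differentiate w.r.t. y and set equal to N: all terms match, so h'(y) = 0 and h is a constant absorbed into C.
General solution: 3x^3 - x^3y = C.


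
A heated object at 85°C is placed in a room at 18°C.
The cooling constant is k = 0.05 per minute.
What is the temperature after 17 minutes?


Newton's law: dT/dt = -k(T - T_a) has solution T(t) = T_a + (T₀ - T_a)e^(-kt).
Plug in T_a = 18, T₀ = 85, k = 0.05, t = 17: T(17) = 18 + (67)e^(-0.85) ≈ 46.6°C.


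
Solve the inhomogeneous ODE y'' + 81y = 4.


Homogeneous part: r² + 81 = 0 ⇒ r = ±9i, so y_h = C₁cos(9x) + C₂sin(9x).
Try constant y_p = A; plug in: 81A = 4 ⇒ A = 4/81.
General solution: y = C₁cos(9x) + C₂sin(9x) + 4/81.


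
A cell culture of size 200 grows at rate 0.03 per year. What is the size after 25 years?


The ODE dP/dt = 0.03P has solution P(t) = P(0)e^(0.03t).
Substitute P(0) = 200 and t = 25: P(25) = 200 e^(0.75) ≈ 423.


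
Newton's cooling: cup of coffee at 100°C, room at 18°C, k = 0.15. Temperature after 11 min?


Newton's law: dT/dt = -k(T - T_a) has solution T(t) = T_a + (T₀ - T_a)e^(-kt).
Plug in T_a = 18, T₀ = 100, k = 0.15, t = 11: T(11) = 18 + (82)e^(-1.65) ≈ 33.7°C.


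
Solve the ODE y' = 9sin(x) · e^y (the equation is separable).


Separate: e^(-y) dy = 9sin(x) dx.
Integrate: -e^(-y) = -9cos(x) + C₀.
Rearrange: e^(-y) = 9cos(x) + C.


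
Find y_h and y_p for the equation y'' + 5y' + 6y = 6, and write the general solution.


Characteristic roots of r² + 5r + 6 = 0 are -2, -3.
y_h = C₁e^(-2x) + C₂e^(-3x).
Constant forcing; try y_p = A. Then 6A = 6 ⇒ A = 1.
General solution: y = C₁e^(-2x) + C₂e^(-3x) + 1.


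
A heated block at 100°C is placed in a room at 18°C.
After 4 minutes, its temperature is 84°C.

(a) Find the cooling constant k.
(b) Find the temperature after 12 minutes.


Newton's law: T(t) = T_a + (T₀ - T_a)e^(-kt).
(a) Use T(4) = 84: (84 - 18)/(100 - 18) = e^(-k·4), so k = -ln(0.805)/4 ≈ 0.0543.
(b) Apply k to t = 12: T(12) = 18 + (82)e^(-0.651) ≈ 60.8°C.


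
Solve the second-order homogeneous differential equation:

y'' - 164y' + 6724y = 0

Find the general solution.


Characteristic equation: r² - 164r + 6724 = 0, i.e. (r - 82)² = 0.
Repeated root r = 82; include an x factor for the second linearly independent solution.
General solution: y = (C₁ + C₂x)e^(82x).


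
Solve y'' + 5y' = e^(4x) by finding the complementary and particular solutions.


Characteristic roots of r² + 5r = 0 are 0, -5.
y_h = C₁ + C₂e^(-5x).
Forcing exponent 4 is not a characteristic root; try y_p = Ae^(4x).
Substitute: A·(16 + (5)·4 + (0)) = A·36 = 1, so A = 1/36.
General solution: y = C₁ + C₂e^(-5x) + (1/36)e^(4x).


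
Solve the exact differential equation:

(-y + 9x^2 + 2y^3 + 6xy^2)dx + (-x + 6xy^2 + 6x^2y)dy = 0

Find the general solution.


Check exactness: ∂M/∂y = -1 + 6y^2 + 12xy and ∂N/∂x = -1 + 6y^2 + 12xy; equal, so the equation is exact.
Integrate M with respect to x (treating y as constant): ∫M dx = -xy + 3x^3 + 2xy^3 + 3x^2y^2 + h(y).
Differentiate w.r.t. y and set equal to N: all terms match, so h'(y) = 0 and h is a constant absorbed into C.
General solution: -xy + 3x^3 + 2xy^3 + 3x^2y^2 = C.


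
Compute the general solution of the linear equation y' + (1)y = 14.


P(x) = 1, Q(x) = 14; integrating factor μ = e^(x).
(μ y)' = 14e^(x) ⇒ μ y = 14e^(x) + C.
Divide by μ: y = 14 + Ce^(-x).


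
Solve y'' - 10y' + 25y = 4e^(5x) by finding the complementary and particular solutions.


Characteristic polynomial (r - 5)² = 0; repeated root r = 5.
y_h = (C₁ + C₂x)e^(5x). Forcing matches the repeated root (resonance), so try y_p = Ax² e^(5x).
Substitute and solve for A: 2A = 4, so A = 2.
General solution: y = (C₁ + C₂x + 2x²)e^(5x).


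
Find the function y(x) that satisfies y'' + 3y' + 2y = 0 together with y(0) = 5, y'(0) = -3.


Characteristic roots of r² + 3r + 2 = 0 are -2, -1.
General solution y = c₁ e^(-2x) + c₂ e^(-x).
Apply y(0) = 5: c₁ + c₂ = 5. Apply y'(0) = -3: -2 c₁ - 1 c₂ = -3.
Solve: c₁ = -2, c₂ = 7.
Particular solution: y = -2e^(-2x) + 7e^(-x).


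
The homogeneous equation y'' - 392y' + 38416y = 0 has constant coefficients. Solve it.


Characteristic equation: r² - 392r + 38416 = 0, i.e. (r - 196)² = 0.
Repeated root r = 196; include an x factor for the second linearly independent solution.
General solution: y = (C₁ + C₂x)e^(196x).


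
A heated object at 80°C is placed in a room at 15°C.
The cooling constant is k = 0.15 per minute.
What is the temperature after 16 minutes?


Newton's law: dT/dt = -k(T - T_a) has solution T(t) = T_a + (T₀ - T_a)e^(-kt).
Plug in T_a = 15, T₀ = 80, k = 0.15, t = 16: T(16) = 15 + (65)e^(-2.40) ≈ 20.9°C.


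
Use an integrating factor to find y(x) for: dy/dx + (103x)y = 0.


P(x) = 103x ⇒ μ = e^((103/2)x²).
Q(x) = 0 so μ y is constant: y = Ce^(-(103/2)x²).


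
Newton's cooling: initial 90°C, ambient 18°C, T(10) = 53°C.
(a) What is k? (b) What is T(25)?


Newton's law: T(t) = T_a + (T₀ - T_a)e^(-kt).
(a) Use T(10) = 53: (53 - 18)/(90 - 18) = e^(-k·10), so k = -ln(0.486)/10 ≈ 0.0721.
(b) Apply k to t = 25: T(25) = 18 + (72)e^(-1.803) ≈ 29.9°C.


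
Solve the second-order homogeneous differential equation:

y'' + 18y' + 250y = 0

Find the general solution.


Characteristic equation: r² + 18r + 250 = 0.
Discriminant is negative; roots r = -9 ± 13i (complex conjugate pair).
General solution uses e^(α x)(C₁ cos(β x) + C₂ sin(β x)): y = e^(-9x)(C₁cos(13x) + C₂sin(13x)).


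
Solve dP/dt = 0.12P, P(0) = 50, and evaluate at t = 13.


The ODE dP/dt = 0.12P has solution P(t) = P(0)e^(0.12t).
Substitute P(0) = 50 and t = 13: P(13) = 50 e^(1.56) ≈ 238.


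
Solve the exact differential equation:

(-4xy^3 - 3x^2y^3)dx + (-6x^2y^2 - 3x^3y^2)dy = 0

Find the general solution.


Check exactness: ∂M/∂y = -12xy^2 - 9x^2y^2 and ∂N/∂x = -12xy^2 - 9x^2y^2; equal, so the equation is exact.
Integrate M with respect to x (treating y as constant): ∫M dx = -2x^2y^3 - x^3y^3 + h(y).
Differentiate w.r.t. y and set equal to N: all terms match, so h'(y) = 0 and h is a constant absorbed into C.
General solution: -2x^2y^3 - x^3y^3 = C.


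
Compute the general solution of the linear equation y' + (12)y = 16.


P(x) = 12, Q(x) = 16; integrating factor μ = e^(12x).
(μ y)' = 16e^(12x) ⇒ μ y = (4/3)e^(12x) + C.
Divide by μ: y = 4/3 + Ce^(-12x).


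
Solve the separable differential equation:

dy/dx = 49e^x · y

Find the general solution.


Separate variables: dy/y = 49e^x dx.
Integrate: ln|y| = 49e^x + C₀.
Exponentiate: y = Ce^(49e^x).


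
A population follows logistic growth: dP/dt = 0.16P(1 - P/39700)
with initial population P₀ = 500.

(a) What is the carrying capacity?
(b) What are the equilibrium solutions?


Logistic ODE dP/dt = 0.16P(1 - P/39700) has equilibria where dP/dt = 0, i.e. P = 0 or P = 39700.
The coefficient (1 - P/K) = 0 when P = K, identifying K = 39700 as the carrying capacity.
(a) K = 39700; (b) equilibria P = 0 and P = 39700.


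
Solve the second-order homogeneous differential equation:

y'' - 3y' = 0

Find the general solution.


Characteristic equation: r² - 3r = 0.
Factor: (r - 3)(r - 0) = 0 ⇒ r = 3, 0 (distinct real).
General solution: y = C₁e^(3x) + C₂.


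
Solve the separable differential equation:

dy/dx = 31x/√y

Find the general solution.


Separate: √y dy = 31x dx.
Integrate: (2/3)y^(3/2) = (31/2)x² + C.


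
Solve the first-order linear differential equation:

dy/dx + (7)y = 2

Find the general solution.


P(x) = 7, Q(x) = 2; integrating factor μ = e^(7x).
(μ y)' = 2e^(7x) ⇒ μ y = (2/7)e^(7x) + C.
Divide by μ: y = 2/7 + Ce^(-7x).


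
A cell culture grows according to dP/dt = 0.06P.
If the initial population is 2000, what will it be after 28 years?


The ODE dP/dt = 0.06P has solution P(t) = P(0)e^(0.06t).
Substitute P(0) = 2000 and t = 28: P(28) = 2000 e^(1.68) ≈ 10731.


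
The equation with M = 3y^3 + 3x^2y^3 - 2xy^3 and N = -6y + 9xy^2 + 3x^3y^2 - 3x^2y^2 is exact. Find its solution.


Check exactness: ∂M/∂y = 9y^2 + 9x^2y^2 - 6xy^2 and ∂N/∂x = 9y^2 + 9x^2y^2 - 6xy^2; equal, so the equation is exact.
Integrate M with respect to x (treating y as constant): ∫M dx = 3xy^3 + x^3y^3 - x^2y^3 + h(y).
Differentiate w.r.t. y and set equal to N: the x-dependent terms already match, leaving h'(y) = -6y. Integrate: h(y) = -3y^2.
So F(x,y) = -3y^2 + 3xy^3 + x^3y^3 - x^2y^3.
General solution: -3y^2 + 3xy^3 + x^3y^3 - x^2y^3 = C.


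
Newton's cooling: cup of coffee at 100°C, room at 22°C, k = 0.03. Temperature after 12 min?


Newton's law: dT/dt = -k(T - T_a) has solution T(t) = T_a + (T₀ - T_a)e^(-kt).
Plug in T_a = 22, T₀ = 100, k = 0.03, t = 12: T(12) = 22 + (78)e^(-0.36) ≈ 76.4°C.


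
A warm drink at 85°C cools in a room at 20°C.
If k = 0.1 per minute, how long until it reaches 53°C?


From T(t) = T_a + (T₀ - T_a)e^(-kt), set T(t) = 53:
(53 - 20) / (85 - 20) = e^(-0.1t), so t = -ln(0.508)/0.1 ≈ 6.8 minutes.


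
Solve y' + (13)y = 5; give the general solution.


P(x) = 13, Q(x) = 5; integrating factor μ = e^(13x).
(μ y)' = 5e^(13x) ⇒ μ y = (5/13)e^(13x) + C.
Divide by μ: y = 5/13 + Ce^(-13x).


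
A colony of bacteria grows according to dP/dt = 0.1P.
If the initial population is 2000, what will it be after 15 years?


The ODE dP/dt = 0.1P has solution P(t) = P(0)e^(0.1t).
Substitute P(0) = 2000 and t = 15: P(15) = 2000 e^(1.50) ≈ 8963.


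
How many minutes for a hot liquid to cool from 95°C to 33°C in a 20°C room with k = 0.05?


From T(t) = T_a + (T₀ - T_a)e^(-kt), set T(t) = 33:
(33 - 20) / (95 - 20) = e^(-0.05t), so t = -ln(0.173)/0.05 ≈ 35.1 minutes.


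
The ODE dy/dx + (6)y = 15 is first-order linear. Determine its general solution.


P(x) = 6, Q(x) = 15; integrating factor μ = e^(6x).
(μ y)' = 15e^(6x) ⇒ μ y = (5/2)e^(6x) + C.
Divide by μ: y = 5/2 + Ce^(-6x).


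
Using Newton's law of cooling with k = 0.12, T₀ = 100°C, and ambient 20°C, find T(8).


Newton's law: dT/dt = -k(T - T_a) has solution T(t) = T_a + (T₀ - T_a)e^(-kt).
Plug in T_a = 20, T₀ = 100, k = 0.12, t = 8: T(8) = 20 + (80)e^(-0.96) ≈ 50.6°C.


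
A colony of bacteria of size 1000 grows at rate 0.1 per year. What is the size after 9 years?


The ODE dP/dt = 0.1P has solution P(t) = P(0)e^(0.1t).
Substitute P(0) = 1000 and t = 9: P(9) = 1000 e^(0.90) ≈ 2460.


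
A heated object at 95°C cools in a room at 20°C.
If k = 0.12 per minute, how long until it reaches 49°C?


From T(t) = T_a + (T₀ - T_a)e^(-kt), set T(t) = 49:
(49 - 20) / (95 - 20) = e^(-0.12t), so t = -ln(0.387)/0.12 ≈ 7.9 minutes.


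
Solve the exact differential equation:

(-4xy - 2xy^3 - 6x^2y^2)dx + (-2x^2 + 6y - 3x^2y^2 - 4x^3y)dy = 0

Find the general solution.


Check exactness: ∂M/∂y = -4x - 6xy^2 - 12x^2y and ∂N/∂x = -4x - 6xy^2 - 12x^2y; equal, so the equation is exact.
Integrate M with respect to x (treating y as constant): ∫M dx = -2x^2y - x^2y^3 - 2x^3y^2 + h(y).
Differentiate w.r.t. y and set equal to N: the x-dependent terms already match, leaving h'(y) = 6y. Integrate: h(y) = 3y^2.
So F(x,y) = -2x^2y + 3y^2 - x^2y^3 - 2x^3y^2.
General solution: -2x^2y + 3y^2 - x^2y^3 - 2x^3y^2 = C.


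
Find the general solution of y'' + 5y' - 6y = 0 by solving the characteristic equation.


Characteristic equation: r² + 5r - 6 = 0.
Factor: (r + 6)(r - 1) = 0 ⇒ r = -6, 1 (distinct real).
General solution: y = C₁e^(-6x) + C₂e^(x).


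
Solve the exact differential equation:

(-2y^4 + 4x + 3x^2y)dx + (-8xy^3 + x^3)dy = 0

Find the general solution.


Check exactness: ∂M/∂y = -8y^3 + 3x^2 and ∂N/∂x = -8y^3 + 3x^2; equal, so the equation is exact.
Integrate M with respect to x (treating y as constant): ∫M dx = -2xy^4 + 2x^2 + x^3y + h(y).
Differentiate w.r.t. y and set equal to N: all terms match, so h'(y) = 0 and h is a constant absorbed into C.
General solution: -2xy^4 + 2x^2 + x^3y = C.


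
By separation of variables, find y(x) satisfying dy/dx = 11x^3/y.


Separate variables: y dy = 11x^3 dx.
Integrate both sides: y²/2 = (11/4)x^4 + C₀.
Multiply by 2: y² = (11/2)x^4 + C.


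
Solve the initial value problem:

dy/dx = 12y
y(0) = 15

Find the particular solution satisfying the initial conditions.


General solution of y' = 12y is y = Ce^(12x).
Apply y(0) = 15: C = 15.
Particular solution: y = 15e^(12x).


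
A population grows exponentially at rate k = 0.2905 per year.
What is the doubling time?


Exponential growth: P(t) = P₀ e^(0.2905t). Set P(t)/P₀ = 2: e^(0.2905t) = 2.
Solve: t = ln(2)/0.2905 ≈ 2.39 years.


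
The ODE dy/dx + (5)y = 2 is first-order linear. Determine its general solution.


P(x) = 5, Q(x) = 2; integrating factor μ = e^(5x).
(μ y)' = 2e^(5x) ⇒ μ y = (2/5)e^(5x) + C.
Divide by μ: y = 2/5 + Ce^(-5x).


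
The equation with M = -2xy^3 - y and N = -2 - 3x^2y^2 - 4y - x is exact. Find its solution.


Check exactness: ∂M/∂y = -6xy^2 - 1 and ∂N/∂x = -6xy^2 - 1; equal, so the equation is exact.
Integrate M with respect to x (treating y as constant): ∫M dx = -x^2y^3 - xy + h(y).
Differentiate w.r.t. y and set equal to N: the x-dependent terms already match, leaving h'(y) = -2 - 4y. Integrate: h(y) = -2y - 2y^2.
So F(x,y) = -2y - x^2y^3 - 2y^2 - xy.
General solution: -2y - x^2y^3 - 2y^2 - xy = C.


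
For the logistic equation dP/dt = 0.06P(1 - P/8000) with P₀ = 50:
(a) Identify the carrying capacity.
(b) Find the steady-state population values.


Logistic ODE dP/dt = 0.06P(1 - P/8000) has equilibria where dP/dt = 0, i.e. P = 0 or P = 8000.
The coefficient (1 - P/K) = 0 when P = K, identifying K = 8000 as the carrying capacity.
(a) K = 8000; (b) equilibria P = 0 and P = 8000.


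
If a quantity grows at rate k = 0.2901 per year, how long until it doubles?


Exponential growth: P(t) = P₀ e^(0.2901t). Set P(t)/P₀ = 2: e^(0.2901t) = 2.
Solve: t = ln(2)/0.2901 ≈ 2.39 years.


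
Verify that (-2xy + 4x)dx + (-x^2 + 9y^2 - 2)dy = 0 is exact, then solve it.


Check exactness: ∂M/∂y = -2x and ∂N/∂x = -2x; equal, so the equation is exact.
Integrate M with respect to x (treating y as constant): ∫M dx = -x^2y + 2x^2 + h(y).
Differentiate w.r.t. y and set equal to N: the x-dependent terms already match, leaving h'(y) = 9y^2 - 2. Integrate: h(y) = 3y^3 - 2y.
So F(x,y) = -x^2y + 2x^2 + 3y^3 - 2y.
General solution: -x^2y + 2x^2 + 3y^3 - 2y = C.


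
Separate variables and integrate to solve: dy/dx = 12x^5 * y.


Separate variables: dy/y = 12x^5 dx.
Integrate: ln|y| = 2x^6 + C₀.
Exponentiate: y = Ce^(2x^6).


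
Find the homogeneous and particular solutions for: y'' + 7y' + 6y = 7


Characteristic roots of r² + 7r + 6 = 0 are -1, -6.
y_h = C₁e^(-x) + C₂e^(-6x).
Constant forcing; try y_p = A. Then 6A = 7 ⇒ A = 7/6.
General solution: y = C₁e^(-x) + C₂e^(-6x) + 7/6.


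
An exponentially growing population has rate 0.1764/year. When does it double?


Exponential growth: P(t) = P₀ e^(0.1764t). Set P(t)/P₀ = 2: e^(0.1764t) = 2.
Solve: t = ln(2)/0.1764 ≈ 3.93 years.


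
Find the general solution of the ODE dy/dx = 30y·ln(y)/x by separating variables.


Separate: dy/[y ln(y)] = 30 dx/x.
Substitute u = ln(y): du/u = 30 dx/x.
Integrate: ln|ln(y)| = 30ln|x| + C₀, hence ln(y) = C·x^30.


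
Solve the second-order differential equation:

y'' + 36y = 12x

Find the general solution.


Homogeneous: r² + 36 = 0 ⇒ r = ±6i, y_h = C₁cos(6x) + C₂sin(6x).
Polynomial forcing; try y_p = Ax + B. Then y_p'' + 36 y_p = 36(Ax + B) = 12x, so B = 0 and A = 1/3.
General solution: y = C₁cos(6x) + C₂sin(6x) + (1/3)x.


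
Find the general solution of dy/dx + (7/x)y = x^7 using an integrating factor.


P(x) = 7/x ⇒ μ = x^7.
(x^7 y)' = x^14 ⇒ x^7 y = x^15/(15) + C.
Solve for y: y = (1/15)x^8 + C/x^7.


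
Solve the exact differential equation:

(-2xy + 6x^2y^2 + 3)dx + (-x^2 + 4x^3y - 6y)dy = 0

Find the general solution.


Check exactness: ∂M/∂y = -2x + 12x^2y and ∂N/∂x = -2x + 12x^2y; equal, so the equation is exact.
Integrate M with respect to x (treating y as constant): ∫M dx = -x^2y + 2x^3y^2 + 3x + h(y).
Differentiate w.r.t. y and set equal to N: the x-dependent terms already match, leaving h'(y) = -6y. Integrate: h(y) = -3y^2.
So F(x,y) = -x^2y + 2x^3y^2 + 3x - 3y^2.
General solution: -x^2y + 2x^3y^2 + 3x - 3y^2 = C.


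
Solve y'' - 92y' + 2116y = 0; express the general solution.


Characteristic equation: r² - 92r + 2116 = 0, i.e. (r - 46)² = 0.
Repeated root r = 46; include an x factor for the second linearly independent solution.
General solution: y = (C₁ + C₂x)e^(46x).


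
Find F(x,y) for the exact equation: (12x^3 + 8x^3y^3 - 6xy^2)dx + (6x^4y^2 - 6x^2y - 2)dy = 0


Check exactness: ∂M/∂y = 24x^3y^2 - 12xy and ∂N/∂x = 24x^3y^2 - 12xy; equal, so the equation is exact.
Integrate M with respect to x (treating y as constant): ∫M dx = 3x^4 + 2x^4y^3 - 3x^2y^2 + h(y).
Differentiate w.r.t. y and set equal to N: the x-dependent terms already match, leaving h'(y) = -2. Integrate: h(y) = -2y.
So F(x,y) = 3x^4 + 2x^4y^3 - 3x^2y^2 - 2y.
General solution: 3x^4 + 2x^4y^3 - 3x^2y^2 - 2y = C.


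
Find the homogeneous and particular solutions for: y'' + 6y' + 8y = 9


Characteristic roots of r² + 6r + 8 = 0 are -4, -2.
y_h = C₁e^(-4x) + C₂e^(-2x).
Constant forcing; try y_p = A. Then 8A = 9 ⇒ A = 9/8.
General solution: y = C₁e^(-4x) + C₂e^(-2x) + 9/8.


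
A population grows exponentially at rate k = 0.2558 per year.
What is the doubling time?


Exponential growth: P(t) = P₀ e^(0.2558t). Set P(t)/P₀ = 2: e^(0.2558t) = 2.
Solve: t = ln(2)/0.2558 ≈ 2.71 years.


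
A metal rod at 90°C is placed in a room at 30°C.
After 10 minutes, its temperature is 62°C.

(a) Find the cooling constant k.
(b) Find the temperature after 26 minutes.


Newton's law: T(t) = T_a + (T₀ - T_a)e^(-kt).
(a) Use T(10) = 62: (62 - 30)/(90 - 30) = e^(-k·10), so k = -ln(0.533)/10 ≈ 0.0629.
(b) Apply k to t = 26: T(26) = 30 + (60)e^(-1.634) ≈ 41.7°C.


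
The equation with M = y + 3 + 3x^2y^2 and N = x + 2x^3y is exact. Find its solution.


Check exactness: ∂M/∂y = 1 + 6x^2y and ∂N/∂x = 1 + 6x^2y; equal, so the equation is exact.
Integrate M with respect to x (treating y as constant): ∫M dx = xy + 3x + x^3y^2 + h(y).
Differentiate w.r.t. y and set equal to N: all terms match, so h'(y) = 0 and h is a constant absorbed into C.
General solution: xy + 3x + x^3y^2 = C.


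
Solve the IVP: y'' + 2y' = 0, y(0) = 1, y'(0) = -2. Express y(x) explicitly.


Characteristic roots of r² + 2r = 0 are 0, -2.
General solution y = c₁ + c₂ e^(-2x).
Apply y(0) = 1: c₁ + c₂ = 1. Apply y'(0) = -2: 0 c₁ - 2 c₂ = -2.
Solve: c₁ = 0, c₂ = 1.
Particular solution: y = 0 + e^(-2x).


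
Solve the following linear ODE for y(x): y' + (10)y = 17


P(x) = 10, Q(x) = 17; integrating factor μ = e^(10x).
(μ y)' = 17e^(10x) ⇒ μ y = (17/10)e^(10x) + C.
Divide by μ: y = 17/10 + Ce^(-10x).


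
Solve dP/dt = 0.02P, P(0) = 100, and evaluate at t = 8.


The ODE dP/dt = 0.02P has solution P(t) = P(0)e^(0.02t).
Substitute P(0) = 100 and t = 8: P(8) = 100 e^(0.16) ≈ 117.


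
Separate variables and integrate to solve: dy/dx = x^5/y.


Separate variables: y dy = x^5 dx.
Integrate both sides: y²/2 = (1/6)x^6 + C₀.
Multiply by 2: y² = (1/3)x^6 + C.


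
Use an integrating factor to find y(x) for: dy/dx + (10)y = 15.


P(x) = 10, Q(x) = 15; integrating factor μ = e^(10x).
(μ y)' = 15e^(10x) ⇒ μ y = (3/2)e^(10x) + C.
Divide by μ: y = 3/2 + Ce^(-10x).


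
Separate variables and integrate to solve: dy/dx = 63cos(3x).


g(y) = 1, so integrate directly: y = ∫ 63cos(3x) dx = 21sin(3x) + C.


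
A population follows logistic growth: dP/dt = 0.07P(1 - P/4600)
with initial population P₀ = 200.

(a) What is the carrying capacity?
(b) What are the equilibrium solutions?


Logistic ODE dP/dt = 0.07P(1 - P/4600) has equilibria where dP/dt = 0, i.e. P = 0 or P = 4600.
The coefficient (1 - P/K) = 0 when P = K, identifying K = 4600 as the carrying capacity.
(a) K = 4600; (b) equilibria P = 0 and P = 4600.


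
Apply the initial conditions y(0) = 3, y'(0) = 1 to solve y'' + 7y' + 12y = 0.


Characteristic roots of r² + 7r + 12 = 0 are -4, -3.
General solution y = c₁ e^(-4x) + c₂ e^(-3x).
Apply y(0) = 3: c₁ + c₂ = 3. Apply y'(0) = 1: -4 c₁ - 3 c₂ = 1.
Solve: c₁ = -10, c₂ = 13.
Particular solution: y = -10e^(-4x) + 13e^(-3x).


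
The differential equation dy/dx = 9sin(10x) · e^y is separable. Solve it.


Separate: e^(-y) dy = 9sin(10x) dx.
Integrate: -e^(-y) = -(9/10)cos(10x) + C₀.
Rearrange: e^(-y) = (9/10)cos(10x) + C.


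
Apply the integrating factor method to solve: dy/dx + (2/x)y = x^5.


P(x) = 2/x ⇒ μ = x^2.
(x^2 y)' = x^2·x^5 = x^7.
Integrate: x^2 y = x^8/(8) + C.
Solve for y: y = (1/8)x^6 + C/x^2.


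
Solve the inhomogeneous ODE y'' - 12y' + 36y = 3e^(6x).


Characteristic polynomial (r - 6)² = 0; repeated root r = 6.
y_h = (C₁ + C₂x)e^(6x). Forcing matches the repeated root (resonance), so try y_p = Ax² e^(6x).
Substitute and solve for A: 2A = 3, so A = 3/2.
General solution: y = (C₁ + C₂x + (3/2)x²)e^(6x).


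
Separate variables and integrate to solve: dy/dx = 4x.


Integrate both sides with respect to x: y = ∫ 4x dx = 2x^2 + C.


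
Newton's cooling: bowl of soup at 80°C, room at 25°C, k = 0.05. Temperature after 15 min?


Newton's law: dT/dt = -k(T - T_a) has solution T(t) = T_a + (T₀ - T_a)e^(-kt).
Plug in T_a = 25, T₀ = 80, k = 0.05, t = 15: T(15) = 25 + (55)e^(-0.75) ≈ 51.0°C.


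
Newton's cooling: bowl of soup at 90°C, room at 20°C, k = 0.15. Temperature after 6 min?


Newton's law: dT/dt = -k(T - T_a) has solution T(t) = T_a + (T₀ - T_a)e^(-kt).
Plug in T_a = 20, T₀ = 90, k = 0.15, t = 6: T(6) = 20 + (70)e^(-0.90) ≈ 48.5°C.


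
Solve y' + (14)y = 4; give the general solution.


P(x) = 14, Q(x) = 4; integrating factor μ = e^(14x).
(μ y)' = 4e^(14x) ⇒ μ y = (2/7)e^(14x) + C.
Divide by μ: y = 2/7 + Ce^(-14x).


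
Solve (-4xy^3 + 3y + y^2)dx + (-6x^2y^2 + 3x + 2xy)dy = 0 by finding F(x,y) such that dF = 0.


Check exactness: ∂M/∂y = -12xy^2 + 3 + 2y and ∂N/∂x = -12xy^2 + 3 + 2y; equal, so the equation is exact.
Integrate M with respect to x (treating y as constant): ∫M dx = -2x^2y^3 + 3xy + xy^2 + h(y).
Differentiate w.r.t. y and set equal to N: all terms match, so h'(y) = 0 and h is a constant absorbed into C.
General solution: -2x^2y^3 + 3xy + xy^2 = C.


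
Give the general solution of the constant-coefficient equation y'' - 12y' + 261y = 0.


Characteristic equation: r² - 12r + 261 = 0.
Discriminant is negative; roots r = 6 ± 15i (complex conjugate pair).
General solution uses e^(α x)(C₁ cos(β x) + C₂ sin(β x)): y = e^(6x)(C₁cos(15x) + C₂sin(15x)).


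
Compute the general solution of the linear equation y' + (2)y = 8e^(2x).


P(x) = 2 ⇒ μ = e^(2x).
(μ y)' = 8e^(4x) ⇒ μ y = (8/4)e^(4x) + C.
Divide by μ: y = 2e^(2x) + Ce^(-2x).


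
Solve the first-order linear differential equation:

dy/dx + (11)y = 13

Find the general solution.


P(x) = 11, Q(x) = 13; integrating factor μ = e^(11x).
(μ y)' = 13e^(11x) ⇒ μ y = (13/11)e^(11x) + C.
Divide by μ: y = 13/11 + Ce^(-11x).


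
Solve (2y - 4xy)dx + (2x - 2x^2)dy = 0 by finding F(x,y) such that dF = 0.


Check exactness: ∂M/∂y = 2 - 4x and ∂N/∂x = 2 - 4x; equal, so the equation is exact.
Integrate M with respect to x (treating y as constant): ∫M dx = 2xy - 2x^2y + h(y).
Differentiate w.r.t. y and set equal to N: all terms match, so h'(y) = 0 and h is a constant absorbed into C.
General solution: 2xy - 2x^2y = C.


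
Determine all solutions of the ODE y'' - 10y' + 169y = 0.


Characteristic equation: r² - 10r + 169 = 0.
Discriminant is negative; roots r = 5 ± 12i (complex conjugate pair).
General solution uses e^(α x)(C₁ cos(β x) + C₂ sin(β x)): y = e^(5x)(C₁cos(12x) + C₂sin(12x)).


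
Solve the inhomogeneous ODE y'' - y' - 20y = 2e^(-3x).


Characteristic roots of r² - r - 20 = 0 are 5, -4.
y_h = C₁e^(5x) + C₂e^(-4x).
Forcing exponent -3 is not a characteristic root; try y_p = Ae^(-3x).
Substitute: A·(9 + (-1)·-3 + (-20)) = A·-8 = 2, so A = -1/4.
General solution: y = C₁e^(5x) + C₂e^(-4x) - (1/4)e^(-3x).


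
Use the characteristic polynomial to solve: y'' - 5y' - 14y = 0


Characteristic equation: r² - 5r - 14 = 0.
Factor: (r + 2)(r - 7) = 0 ⇒ r = -2, 7 (distinct real).
General solution: y = C₁e^(-2x) + C₂e^(7x).


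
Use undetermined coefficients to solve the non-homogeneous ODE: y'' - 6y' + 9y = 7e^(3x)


Characteristic polynomial (r - 3)² = 0; repeated root r = 3.
y_h = (C₁ + C₂x)e^(3x). Forcing matches the repeated root (resonance), so try y_p = Ax² e^(3x).
Substitute and solve for A: 2A = 7, so A = 7/2.
General solution: y = (C₁ + C₂x + (7/2)x²)e^(3x).


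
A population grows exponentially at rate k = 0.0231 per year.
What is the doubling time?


Exponential growth: P(t) = P₀ e^(0.0231t). Set P(t)/P₀ = 2: e^(0.0231t) = 2.
Solve: t = ln(2)/0.0231 ≈ 30.01 years.


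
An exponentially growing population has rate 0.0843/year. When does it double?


Exponential growth: P(t) = P₀ e^(0.0843t). Set P(t)/P₀ = 2: e^(0.0843t) = 2.
Solve: t = ln(2)/0.0843 ≈ 8.22 years.


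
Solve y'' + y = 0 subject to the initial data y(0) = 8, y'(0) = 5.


Characteristic roots of r² + 1 = 0 are ±1i, so y = C₁cos(x) + C₂sin(x).
Apply y(0) = 8: C₁ = 8. Differentiate and apply y'(0) = 5: 1·C₂ = 5, so C₂ = 5.
Particular solution: y = 8cos(x) + 5sin(x).


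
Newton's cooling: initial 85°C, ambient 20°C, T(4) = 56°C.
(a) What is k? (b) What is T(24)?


Newton's law: T(t) = T_a + (T₀ - T_a)e^(-kt).
(a) Use T(4) = 56: (56 - 20)/(85 - 20) = e^(-k·4), so k = -ln(0.554)/4 ≈ 0.1477.
(b) Apply k to t = 24: T(24) = 20 + (65)e^(-3.545) ≈ 21.9°C.


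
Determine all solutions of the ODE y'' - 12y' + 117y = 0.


Characteristic equation: r² - 12r + 117 = 0.
Discriminant is negative; roots r = 6 ± 9i (complex conjugate pair).
General solution uses e^(α x)(C₁ cos(β x) + C₂ sin(β x)): y = e^(6x)(C₁cos(9x) + C₂sin(9x)).


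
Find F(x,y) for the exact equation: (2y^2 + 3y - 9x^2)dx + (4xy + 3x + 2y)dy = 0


Check exactness: ∂M/∂y = 4y + 3 and ∂N/∂x = 4y + 3; equal, so the equation is exact.
Integrate M with respect to x (treating y as constant): ∫M dx = 2xy^2 + 3xy - 3x^3 + h(y).
Differentiate w.r.t. y and set equal to N: the x-dependent terms already match, leaving h'(y) = 2y. Integrate: h(y) = y^2.
So F(x,y) = 2xy^2 + 3xy - 3x^3 + y^2.
General solution: 2xy^2 + 3xy - 3x^3 + y^2 = C.


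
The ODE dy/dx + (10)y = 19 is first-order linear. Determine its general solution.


P(x) = 10, Q(x) = 19; integrating factor μ = e^(10x).
(μ y)' = 19e^(10x) ⇒ μ y = (19/10)e^(10x) + C.
Divide by μ: y = 19/10 + Ce^(-10x).


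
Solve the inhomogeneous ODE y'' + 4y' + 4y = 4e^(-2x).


Characteristic polynomial (r + 2)² = 0; repeated root r = -2.
y_h = (C₁ + C₂x)e^(-2x). Forcing matches the repeated root (resonance), so try y_p = Ax² e^(-2x).
Substitute and solve for A: 2A = 4, so A = 2.
General solution: y = (C₁ + C₂x + 2x²)e^(-2x).


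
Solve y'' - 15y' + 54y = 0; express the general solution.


Characteristic equation: r² - 15r + 54 = 0.
Factor: (r - 9)(r - 6) = 0 ⇒ r = 9, 6 (distinct real).
General solution: y = C₁e^(9x) + C₂e^(6x).


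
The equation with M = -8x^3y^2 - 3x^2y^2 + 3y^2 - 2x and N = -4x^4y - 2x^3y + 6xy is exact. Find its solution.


Check exactness: ∂M/∂y = -16x^3y - 6x^2y + 6y and ∂N/∂x = -16x^3y - 6x^2y + 6y; equal, so the equation is exact.
Integrate M with respect to x (treating y as constant): ∫M dx = -2x^4y^2 - x^3y^2 + 3xy^2 - x^2 + h(y).
Differentiate w.r.t. y and set equal to N: all terms match, so h'(y) = 0 and h is a constant absorbed into C.
General solution: -2x^4y^2 - x^3y^2 + 3xy^2 - x^2 = C.


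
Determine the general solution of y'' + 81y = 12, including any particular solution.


Homogeneous part: r² + 81 = 0 ⇒ r = ±9i, so y_h = C₁cos(9x) + C₂sin(9x).
Try constant y_p = A; plug in: 81A = 12 ⇒ A = 4/27.
General solution: y = C₁cos(9x) + C₂sin(9x) + 4/27.


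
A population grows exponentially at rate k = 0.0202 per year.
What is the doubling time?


Exponential growth: P(t) = P₀ e^(0.0202t). Set P(t)/P₀ = 2: e^(0.0202t) = 2.
Solve: t = ln(2)/0.0202 ≈ 34.31 years.


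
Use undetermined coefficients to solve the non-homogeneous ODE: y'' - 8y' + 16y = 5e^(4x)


Characteristic polynomial (r - 4)² = 0; repeated root r = 4.
y_h = (C₁ + C₂x)e^(4x). Forcing matches the repeated root (resonance), so try y_p = Ax² e^(4x).
Substitute and solve for A: 2A = 5, so A = 5/2.
General solution: y = (C₁ + C₂x + (5/2)x²)e^(4x).


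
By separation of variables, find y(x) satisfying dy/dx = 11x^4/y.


Separate variables: y dy = 11x^4 dx.
Integrate both sides: y²/2 = (11/5)x^5 + C₀.
Multiply by 2: y² = (22/5)x^5 + C.


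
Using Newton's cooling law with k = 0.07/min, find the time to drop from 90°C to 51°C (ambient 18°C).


From T(t) = T_a + (T₀ - T_a)e^(-kt), set T(t) = 51:
(51 - 18) / (90 - 18) = e^(-0.07t), so t = -ln(0.458)/0.07 ≈ 11.1 minutes.


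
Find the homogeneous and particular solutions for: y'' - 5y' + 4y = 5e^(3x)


Characteristic roots of r² - 5r + 4 = 0 are 4, 1.
y_h = C₁e^(4x) + C₂e^(x).
Forcing exponent 3 is not a characteristic root; try y_p = Ae^(3x).
Substitute: A·(9 + (-5)·3 + (4)) = A·-2 = 5, so A = -5/2.
General solution: y = C₁e^(4x) + C₂e^(x) - (5/2)e^(3x).


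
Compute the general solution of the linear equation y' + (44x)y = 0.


P(x) = 44x ⇒ μ = e^(22x²).
Q(x) = 0 so μ y is constant: y = Ce^(-22x²).


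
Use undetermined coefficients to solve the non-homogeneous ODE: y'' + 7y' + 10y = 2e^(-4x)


Characteristic roots of r² + 7r + 10 = 0 are -2, -5.
y_h = C₁e^(-2x) + C₂e^(-5x).
Forcing exponent -4 is not a characteristic root; try y_p = Ae^(-4x).
Substitute: A·(16 + (7)·-4 + (10)) = A·-2 = 2, so A = -1.
General solution: y = C₁e^(-2x) + C₂e^(-5x) - e^(-4x).


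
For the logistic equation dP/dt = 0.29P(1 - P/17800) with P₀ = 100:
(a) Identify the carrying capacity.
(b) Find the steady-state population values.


Logistic ODE dP/dt = 0.29P(1 - P/17800) has equilibria where dP/dt = 0, i.e. P = 0 or P = 17800.
The coefficient (1 - P/K) = 0 when P = K, identifying K = 17800 as the carrying capacity.
(a) K = 17800; (b) equilibria P = 0 and P = 17800.


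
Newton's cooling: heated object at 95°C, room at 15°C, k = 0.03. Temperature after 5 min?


Newton's law: dT/dt = -k(T - T_a) has solution T(t) = T_a + (T₀ - T_a)e^(-kt).
Plug in T_a = 15, T₀ = 95, k = 0.03, t = 5: T(5) = 15 + (80)e^(-0.15) ≈ 83.9°C.


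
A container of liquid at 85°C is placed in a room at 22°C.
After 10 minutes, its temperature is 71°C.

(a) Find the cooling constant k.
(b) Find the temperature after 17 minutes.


Newton's law: T(t) = T_a + (T₀ - T_a)e^(-kt).
(a) Use T(10) = 71: (71 - 22)/(85 - 22) = e^(-k·10), so k = -ln(0.778)/10 ≈ 0.0251.
(b) Apply k to t = 17: T(17) = 22 + (63)e^(-0.427) ≈ 63.1°C.


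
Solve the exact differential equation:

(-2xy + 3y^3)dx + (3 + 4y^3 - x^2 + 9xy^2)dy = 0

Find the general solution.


Check exactness: ∂M/∂y = -2x + 9y^2 and ∂N/∂x = -2x + 9y^2; equal, so the equation is exact.
Integrate M with respect to x (treating y as constant): ∫M dx = -x^2y + 3xy^3 + h(y).
Differentiate w.r.t. y and set equal to N: the x-dependent terms already match, leaving h'(y) = 3 + 4y^3. Integrate: h(y) = 3y + y^4.
So F(x,y) = 3y + y^4 - x^2y + 3xy^3.
General solution: 3y + y^4 - x^2y + 3xy^3 = C.


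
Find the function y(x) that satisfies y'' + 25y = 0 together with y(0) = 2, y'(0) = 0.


Characteristic roots of r² + 25 = 0 are ±5i, so y = C₁cos(5x) + C₂sin(5x).
Apply y(0) = 2: C₁ = 2. Differentiate and apply y'(0) = 0: 5·C₂ = 0, so C₂ = 0.
Particular solution: y = 2cos(5x).


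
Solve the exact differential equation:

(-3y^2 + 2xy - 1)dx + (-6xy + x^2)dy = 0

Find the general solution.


Check exactness: ∂M/∂y = -6y + 2x and ∂N/∂x = -6y + 2x; equal, so the equation is exact.
Integrate M with respect to x (treating y as constant): ∫M dx = -3xy^2 + x^2y - x + h(y).
Differentiate w.r.t. y and set equal to N: all terms match, so h'(y) = 0 and h is a constant absorbed into C.
General solution: -3xy^2 + x^2y - x = C.


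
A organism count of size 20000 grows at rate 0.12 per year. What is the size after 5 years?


The ODE dP/dt = 0.12P has solution P(t) = P(0)e^(0.12t).
Substitute P(0) = 20000 and t = 5: P(5) = 20000 e^(0.60) ≈ 36442.


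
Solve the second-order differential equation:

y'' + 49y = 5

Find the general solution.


Homogeneous part: r² + 49 = 0 ⇒ r = ±7i, so y_h = C₁cos(7x) + C₂sin(7x).
Try constant y_p = A; plug in: 49A = 5 ⇒ A = 5/49.
General solution: y = C₁cos(7x) + C₂sin(7x) + 5/49.


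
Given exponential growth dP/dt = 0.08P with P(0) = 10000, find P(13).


The ODE dP/dt = 0.08P has solution P(t) = P(0)e^(0.08t).
Substitute P(0) = 10000 and t = 13: P(13) = 10000 e^(1.04) ≈ 28292.


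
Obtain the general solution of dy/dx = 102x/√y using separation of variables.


Separate: √y dy = 102x dx.
Integrate: (2/3)y^(3/2) = 51x² + C.


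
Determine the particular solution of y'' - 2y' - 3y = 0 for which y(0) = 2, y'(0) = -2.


Characteristic roots of r² - 2r - 3 = 0 are 3, -1.
General solution y = c₁ e^(3x) + c₂ e^(-x).
Apply y(0) = 2: c₁ + c₂ = 2. Apply y'(0) = -2: 3 c₁ - 1 c₂ = -2.
Solve: c₁ = 0, c₂ = 2.
Particular solution: y = 0e^(3x) + 2e^(-x).


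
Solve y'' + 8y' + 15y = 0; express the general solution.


Characteristic equation: r² + 8r + 15 = 0.
Factor: (r + 5)(r + 3) = 0 ⇒ r = -5, -3 (distinct real).
General solution: y = C₁e^(-5x) + C₂e^(-3x).


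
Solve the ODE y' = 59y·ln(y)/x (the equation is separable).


Separate: dy/[y ln(y)] = 59 dx/x.
Substitute u = ln(y): du/u = 59 dx/x.
Integrate: ln|ln(y)| = 59ln|x| + C₀, hence ln(y) = C·x^59.


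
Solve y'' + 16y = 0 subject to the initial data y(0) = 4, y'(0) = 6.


Characteristic roots of r² + 16 = 0 are ±4i, so y = C₁cos(4x) + C₂sin(4x).
Apply y(0) = 4: C₁ = 4. Differentiate and apply y'(0) = 6: 4·C₂ = 6, so C₂ = 3/2.
Particular solution: y = 4cos(4x) + (3/2)sin(4x).


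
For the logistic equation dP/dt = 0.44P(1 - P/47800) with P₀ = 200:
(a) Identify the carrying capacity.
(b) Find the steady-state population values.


Logistic ODE dP/dt = 0.44P(1 - P/47800) has equilibria where dP/dt = 0, i.e. P = 0 or P = 47800.
The coefficient (1 - P/K) = 0 when P = K, identifying K = 47800 as the carrying capacity.
(a) K = 47800; (b) equilibria P = 0 and P = 47800.


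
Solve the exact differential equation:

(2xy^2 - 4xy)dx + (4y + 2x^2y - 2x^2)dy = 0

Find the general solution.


Check exactness: ∂M/∂y = 4xy - 4x and ∂N/∂x = 4xy - 4x; equal, so the equation is exact.
Integrate M with respect to x (treating y as constant): ∫M dx = x^2y^2 - 2x^2y + h(y).
Differentiate w.r.t. y and set equal to N: the x-dependent terms already match, leaving h'(y) = 4y. Integrate: h(y) = 2y^2.
So F(x,y) = 2y^2 + x^2y^2 - 2x^2y.
General solution: 2y^2 + x^2y^2 - 2x^2y = C.


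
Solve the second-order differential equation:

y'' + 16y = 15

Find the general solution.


Homogeneous part: r² + 16 = 0 ⇒ r = ±4i, so y_h = C₁cos(4x) + C₂sin(4x).
Try constant y_p = A; plug in: 16A = 15 ⇒ A = 15/16.
General solution: y = C₁cos(4x) + C₂sin(4x) + 15/16.


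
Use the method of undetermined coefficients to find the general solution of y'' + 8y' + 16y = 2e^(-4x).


Characteristic polynomial (r + 4)² = 0; repeated root r = -4.
y_h = (C₁ + C₂x)e^(-4x). Forcing matches the repeated root (resonance), so try y_p = Ax² e^(-4x).
Substitute and solve for A: 2A = 2, so A = 1.
General solution: y = (C₁ + C₂x + x²)e^(-4x).
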